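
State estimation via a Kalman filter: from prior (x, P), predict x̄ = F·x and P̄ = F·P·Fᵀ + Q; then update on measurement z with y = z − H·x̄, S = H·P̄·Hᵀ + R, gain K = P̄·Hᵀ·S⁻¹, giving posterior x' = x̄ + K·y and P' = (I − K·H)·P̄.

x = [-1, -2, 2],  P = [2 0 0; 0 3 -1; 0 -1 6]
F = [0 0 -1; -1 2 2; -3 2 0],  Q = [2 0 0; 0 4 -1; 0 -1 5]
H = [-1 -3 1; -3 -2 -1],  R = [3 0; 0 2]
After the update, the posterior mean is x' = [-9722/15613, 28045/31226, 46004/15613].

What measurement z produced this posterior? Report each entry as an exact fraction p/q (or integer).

z = [1, -3]

x̄ = F·x = [-2, 1, -1]
P̄ = F·P·Fᵀ + Q = [8 -10 2; -10 34 13; 2 13 35]
S = H·P̄·Hᵀ + R = [210 92; 92 189]
K = P̄·Hᵀ·S⁻¹ = [2544/15613 -1734/15613; -10239/31226 -1721/15613; 2515/15613 -6759/15613]
x' − x̄ = [21504/15613, -3181/31226, 61617/15613] = K·y
y = (KᵀK)⁻¹·Kᵀ·(x' − x̄) = [3, -8]
z = y + H·x̄ = [3, -8] + [-2, 5] = [1, -3]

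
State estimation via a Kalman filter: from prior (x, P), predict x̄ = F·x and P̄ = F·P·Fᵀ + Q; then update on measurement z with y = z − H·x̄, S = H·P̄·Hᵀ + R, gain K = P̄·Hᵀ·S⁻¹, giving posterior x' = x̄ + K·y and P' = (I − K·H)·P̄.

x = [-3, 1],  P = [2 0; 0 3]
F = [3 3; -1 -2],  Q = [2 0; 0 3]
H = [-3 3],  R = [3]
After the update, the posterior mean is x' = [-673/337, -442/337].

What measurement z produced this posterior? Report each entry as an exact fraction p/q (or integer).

x̄ = F·x = [-6, 1]
P̄ = F·P·Fᵀ + Q = [47 -24; -24 17]
S = H·P̄·Hᵀ + R = [1011]
K = P̄·Hᵀ·S⁻¹ = [-71/337; 41/337]
x' − x̄ = [1349/337, -779/337] = K·y
y = (KᵀK)⁻¹·Kᵀ·(x' − x̄) = [-19]
z = y + H·x̄ = [-19] + [21] = [2]

z = [2]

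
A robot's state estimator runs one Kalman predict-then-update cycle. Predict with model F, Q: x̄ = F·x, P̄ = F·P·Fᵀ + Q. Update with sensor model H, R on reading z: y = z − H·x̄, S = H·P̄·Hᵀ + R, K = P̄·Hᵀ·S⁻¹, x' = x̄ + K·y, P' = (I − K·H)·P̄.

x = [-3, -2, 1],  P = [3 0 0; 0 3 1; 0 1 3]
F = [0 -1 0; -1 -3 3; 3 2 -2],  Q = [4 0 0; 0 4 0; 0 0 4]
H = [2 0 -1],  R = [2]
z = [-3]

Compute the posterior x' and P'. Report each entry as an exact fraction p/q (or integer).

x' = [-70/31, 42/31, -185/93]
P' = [109/31 -84/31 206/31; -84/31 658/31 -198/31; 206/31 -198/31 1346/93]

x̄ = F·x = [2, 12, -15]
P̄ = F·P·Fᵀ + Q = [7 6 -4; 6 43 -33; -4 -33 47]
y = z − H·x̄ = [-22]
S = H·P̄·Hᵀ + R = [93]
K = P̄·Hᵀ·S⁻¹ = [6/31; 15/31; -55/93]
x' = x̄ + K·y = [-70/31, 42/31, -185/93]
P' = (I − K·H)·P̄ = [109/31 -84/31 206/31; -84/31 658/31 -198/31; 206/31 -198/31 1346/93]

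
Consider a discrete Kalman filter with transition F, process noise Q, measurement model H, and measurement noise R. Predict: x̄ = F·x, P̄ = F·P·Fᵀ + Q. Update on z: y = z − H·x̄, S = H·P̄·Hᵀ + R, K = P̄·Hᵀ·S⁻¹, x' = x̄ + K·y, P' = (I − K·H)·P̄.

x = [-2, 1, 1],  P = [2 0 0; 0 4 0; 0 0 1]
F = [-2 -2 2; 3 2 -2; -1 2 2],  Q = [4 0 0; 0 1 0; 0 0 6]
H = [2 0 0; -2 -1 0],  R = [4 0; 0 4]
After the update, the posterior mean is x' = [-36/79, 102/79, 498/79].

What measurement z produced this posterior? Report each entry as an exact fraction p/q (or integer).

x̄ = F·x = [4, -6, 6]
P̄ = F·P·Fᵀ + Q = [32 -32 -8; -32 39 6; -8 6 28]
S = H·P̄·Hᵀ + R = [132 -64; -64 43]
K = P̄·Hᵀ·S⁻¹ = [176/395 -32/395; -288/395 -199/395; -12/395 74/395]
x' − x̄ = [-352/79, 576/79, 24/79] = K·y
y = (KᵀK)⁻¹·Kᵀ·(x' − x̄) = [-10, 0]
z = y + H·x̄ = [-10, 0] + [8, -2] = [-2, -2]

z = [-2, -2]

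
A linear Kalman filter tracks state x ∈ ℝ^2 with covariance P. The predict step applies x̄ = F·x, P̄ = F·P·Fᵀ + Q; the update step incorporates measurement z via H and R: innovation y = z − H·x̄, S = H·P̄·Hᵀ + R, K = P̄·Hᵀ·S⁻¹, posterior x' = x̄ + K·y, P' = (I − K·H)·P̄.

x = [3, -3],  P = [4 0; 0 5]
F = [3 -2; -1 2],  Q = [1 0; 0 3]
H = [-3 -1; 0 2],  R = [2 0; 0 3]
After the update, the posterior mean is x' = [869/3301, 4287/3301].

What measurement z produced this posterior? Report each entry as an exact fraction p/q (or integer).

z = [-2, 3]

x̄ = F·x = [15, -9]
P̄ = F·P·Fᵀ + Q = [57 -32; -32 27]
S = H·P̄·Hᵀ + R = [350 138; 138 111]
K = P̄·Hᵀ·S⁻¹ = [-2199/6602 -1609/9903; 69/6602 1563/3301]
x' − x̄ = [-48646/3301, 33996/3301] = K·y
y = (KᵀK)⁻¹·Kᵀ·(x' − x̄) = [34, 21]
z = y + H·x̄ = [34, 21] + [-36, -18] = [-2, 3]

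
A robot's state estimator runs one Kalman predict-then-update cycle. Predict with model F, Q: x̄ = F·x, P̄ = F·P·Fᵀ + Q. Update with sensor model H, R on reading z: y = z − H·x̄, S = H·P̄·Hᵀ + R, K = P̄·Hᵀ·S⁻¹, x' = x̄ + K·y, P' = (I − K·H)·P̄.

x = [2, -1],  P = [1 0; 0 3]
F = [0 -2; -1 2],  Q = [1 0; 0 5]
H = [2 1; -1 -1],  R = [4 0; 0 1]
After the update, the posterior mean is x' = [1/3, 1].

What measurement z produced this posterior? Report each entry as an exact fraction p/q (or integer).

z = [1, -2]

x̄ = F·x = [2, -4]
P̄ = F·P·Fᵀ + Q = [13 -12; -12 18]
S = H·P̄·Hᵀ + R = [26 -8; -8 8]
K = P̄·Hᵀ·S⁻¹ = [13/18 43/72; -2/3 -17/12]
x' − x̄ = [-5/3, 5] = K·y
y = (KᵀK)⁻¹·Kᵀ·(x' − x̄) = [1, -4]
z = y + H·x̄ = [1, -4] + [0, 2] = [1, -2]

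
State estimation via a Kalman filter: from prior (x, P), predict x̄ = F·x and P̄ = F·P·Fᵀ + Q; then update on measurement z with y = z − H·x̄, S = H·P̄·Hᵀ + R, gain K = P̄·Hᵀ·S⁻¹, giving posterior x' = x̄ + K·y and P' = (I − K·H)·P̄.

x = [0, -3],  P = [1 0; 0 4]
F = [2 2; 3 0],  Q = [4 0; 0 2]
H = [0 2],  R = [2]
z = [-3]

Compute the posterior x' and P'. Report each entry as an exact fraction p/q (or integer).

x̄ = F·x = [-6, 0]
P̄ = F·P·Fᵀ + Q = [24 6; 6 11]
y = z − H·x̄ = [-3]
S = H·P̄·Hᵀ + R = [46]
K = P̄·Hᵀ·S⁻¹ = [6/23; 11/23]
x' = x̄ + K·y = [-156/23, -33/23]
P' = (I − K·H)·P̄ = [480/23 6/23; 6/23 11/23]

x' = [-156/23, -33/23]
P' = [480/23 6/23; 6/23 11/23]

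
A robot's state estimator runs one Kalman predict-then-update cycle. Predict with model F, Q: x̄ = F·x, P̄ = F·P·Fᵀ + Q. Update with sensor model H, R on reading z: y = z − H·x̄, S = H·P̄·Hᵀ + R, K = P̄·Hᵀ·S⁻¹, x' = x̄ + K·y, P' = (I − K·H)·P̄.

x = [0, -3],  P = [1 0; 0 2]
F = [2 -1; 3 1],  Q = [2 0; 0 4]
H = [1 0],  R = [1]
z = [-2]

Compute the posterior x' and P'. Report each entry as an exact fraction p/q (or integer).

x̄ = F·x = [3, -3]
P̄ = F·P·Fᵀ + Q = [8 4; 4 15]
y = z − H·x̄ = [-5]
S = H·P̄·Hᵀ + R = [9]
K = P̄·Hᵀ·S⁻¹ = [8/9; 4/9]
x' = x̄ + K·y = [-13/9, -47/9]
P' = (I − K·H)·P̄ = [8/9 4/9; 4/9 119/9]

x' = [-13/9, -47/9]
P' = [8/9 4/9; 4/9 119/9]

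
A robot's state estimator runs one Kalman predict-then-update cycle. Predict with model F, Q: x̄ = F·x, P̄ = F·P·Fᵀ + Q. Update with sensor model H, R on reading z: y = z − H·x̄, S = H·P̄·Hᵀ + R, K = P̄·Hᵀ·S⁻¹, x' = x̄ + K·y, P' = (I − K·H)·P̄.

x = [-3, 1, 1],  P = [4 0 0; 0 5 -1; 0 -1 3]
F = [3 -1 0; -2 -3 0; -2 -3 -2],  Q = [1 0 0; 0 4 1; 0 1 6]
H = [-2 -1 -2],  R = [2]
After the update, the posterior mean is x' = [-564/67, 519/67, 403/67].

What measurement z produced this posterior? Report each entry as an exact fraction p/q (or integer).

z = [-3]

x̄ = F·x = [-10, 3, 1]
P̄ = F·P·Fᵀ + Q = [42 -9 -11; -9 65 56; -11 56 67]
S = H·P̄·Hᵀ + R = [603]
K = P̄·Hᵀ·S⁻¹ = [-53/603; -53/201; -56/201]
x' − x̄ = [106/67, 318/67, 336/67] = K·y
y = (KᵀK)⁻¹·Kᵀ·(x' − x̄) = [-18]
z = y + H·x̄ = [-18] + [15] = [-3]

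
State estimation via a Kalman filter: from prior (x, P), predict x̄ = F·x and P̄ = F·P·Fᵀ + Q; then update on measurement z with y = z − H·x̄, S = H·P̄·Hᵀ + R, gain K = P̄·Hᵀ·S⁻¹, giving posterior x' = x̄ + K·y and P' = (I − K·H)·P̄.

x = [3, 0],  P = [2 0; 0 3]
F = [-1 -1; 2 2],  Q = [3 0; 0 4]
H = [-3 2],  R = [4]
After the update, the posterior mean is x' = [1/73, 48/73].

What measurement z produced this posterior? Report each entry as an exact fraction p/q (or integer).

z = [1]

x̄ = F·x = [-3, 6]
P̄ = F·P·Fᵀ + Q = [8 -10; -10 24]
S = H·P̄·Hᵀ + R = [292]
K = P̄·Hᵀ·S⁻¹ = [-11/73; 39/146]
x' − x̄ = [220/73, -390/73] = K·y
y = (KᵀK)⁻¹·Kᵀ·(x' − x̄) = [-20]
z = y + H·x̄ = [-20] + [21] = [1]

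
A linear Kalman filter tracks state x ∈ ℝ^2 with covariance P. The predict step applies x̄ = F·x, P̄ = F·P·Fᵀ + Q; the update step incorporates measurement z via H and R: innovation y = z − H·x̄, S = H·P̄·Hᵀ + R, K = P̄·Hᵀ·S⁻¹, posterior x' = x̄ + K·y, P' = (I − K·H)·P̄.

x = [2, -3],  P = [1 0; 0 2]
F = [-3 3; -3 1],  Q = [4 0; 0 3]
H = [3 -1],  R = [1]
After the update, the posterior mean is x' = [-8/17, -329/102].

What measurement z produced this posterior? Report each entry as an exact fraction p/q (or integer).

z = [2]

x̄ = F·x = [-15, -9]
P̄ = F·P·Fᵀ + Q = [31 15; 15 14]
S = H·P̄·Hᵀ + R = [204]
K = P̄·Hᵀ·S⁻¹ = [13/34; 31/204]
x' − x̄ = [247/17, 589/102] = K·y
y = (KᵀK)⁻¹·Kᵀ·(x' − x̄) = [38]
z = y + H·x̄ = [38] + [-36] = [2]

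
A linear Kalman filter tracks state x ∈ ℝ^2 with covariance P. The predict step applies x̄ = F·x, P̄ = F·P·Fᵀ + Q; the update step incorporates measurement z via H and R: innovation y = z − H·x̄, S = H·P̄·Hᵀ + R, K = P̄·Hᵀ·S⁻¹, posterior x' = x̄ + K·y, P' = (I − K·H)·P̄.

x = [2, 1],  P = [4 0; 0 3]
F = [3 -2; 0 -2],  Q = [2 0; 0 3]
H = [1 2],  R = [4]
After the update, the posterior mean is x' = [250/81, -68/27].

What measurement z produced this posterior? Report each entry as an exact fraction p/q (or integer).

x̄ = F·x = [4, -2]
P̄ = F·P·Fᵀ + Q = [50 12; 12 15]
S = H·P̄·Hᵀ + R = [162]
K = P̄·Hᵀ·S⁻¹ = [37/81; 7/27]
x' − x̄ = [-74/81, -14/27] = K·y
y = (KᵀK)⁻¹·Kᵀ·(x' − x̄) = [-2]
z = y + H·x̄ = [-2] + [0] = [-2]

z = [-2]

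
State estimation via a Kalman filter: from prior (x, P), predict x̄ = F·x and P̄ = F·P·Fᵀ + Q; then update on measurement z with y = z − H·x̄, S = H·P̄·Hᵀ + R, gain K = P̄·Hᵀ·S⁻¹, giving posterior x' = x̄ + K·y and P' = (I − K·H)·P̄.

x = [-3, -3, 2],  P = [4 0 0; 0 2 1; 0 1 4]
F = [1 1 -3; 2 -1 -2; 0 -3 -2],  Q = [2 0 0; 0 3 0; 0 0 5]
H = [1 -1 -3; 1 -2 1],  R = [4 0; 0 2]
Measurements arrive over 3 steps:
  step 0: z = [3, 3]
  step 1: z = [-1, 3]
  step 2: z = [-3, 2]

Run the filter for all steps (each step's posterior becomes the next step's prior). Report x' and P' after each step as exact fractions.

step 0: x' = [-227491/15217, -156328/15217, -38072/15217], P' = [438727/15217 252418/15217 64851/15217; 252418/15217 151842/15217 37956/15217; 64851/15217 37956/15217 15113/15217]
step 1: x' = [-296345543/750490305, -166783028/150098061, 608023042/750490305], P' = [6272916394/750490305 726002188/150098061 778940554/750490305; 726002188/150098061 482830694/150098061 95327278/150098061; 778940554/750490305 95327278/150098061 368220124/750490305]
step 2: x' = [-42640191365899/11652105194973, -9362907638959/3884035064991, 2520976626133/3884035064991], P' = [96828281530730/11652105194973 18619308927956/3884035064991 4043351358574/3884035064991; 18619308927956/3884035064991 4119444368614/1294678354997 823020449438/1294678354997; 4043351358574/3884035064991 823020449438/1294678354997 636075051428/1294678354997]

step 0: x̄ = F·x = [-12, -7, 5]
step 0: P̄ = F·P·Fᵀ + Q = [38 31 25; 31 41 30; 25 30 51]
step 0: y = z − H·x̄ = [23, -4]
step 0: S = H·P̄·Hᵀ + R = [510 -26; -26 61]
step 0: K = P̄·Hᵀ·S⁻¹ = [-2061/15217 -629/15217; -3323/15217 -6655/15217; -4611/15217 2026/15217]
step 0: x' = x̄ + K·y = [-227491/15217, -156328/15217, -38072/15217]
step 0: P' = (I − K·H)·P̄ = [438727/15217 252418/15217 64851/15217; 252418/15217 151842/15217 37956/15217; 64851/15217 37956/15217 15113/15217]
step 1: x̄ = F·x = [-269603/15217, -222510/15217, 545128/15217]
step 1: P̄ = F·P·Fᵀ + Q = [645014/15217 587856/15217 -986112/15217; 587856/15217 636197/15217 -954286/15217; -986112/15217 -954286/15217 1958587/15217]
step 1: y = z − H·x̄ = [1667260/15217, -674894/15217]
step 1: S = H·P̄·Hᵀ + R = [17984606/15217 -8521127/15217; -8521127/15217 4672319/15217]
step 1: K = P̄·Hᵀ·S⁻¹ = [76520948/750490305 -104082466/750490305; -10702585/150098061 -72165961/150098061; -200589052/750490305 96943949/750490305]
step 1: x' = x̄ + K·y = [-296345543/750490305, -166783028/150098061, 608023042/750490305]
step 1: P' = (I − K·H)·P̄ = [6272916394/750490305 726002188/150098061 778940554/750490305; 726002188/150098061 482830694/150098061 95327278/150098061; 778940554/750490305 95327278/150098061 368220124/750490305]
step 2: x̄ = F·x = [-984776603/250163435, -194964406/150098061, 1285699336/750490305]
step 2: P̄ = F·P·Fᵀ + Q = [4409530602/250163435 681074864/50032687 -4714866288/250163435; 681074864/50032687 2477029565/150098061 -2473479166/150098061; -4714866288/250163435 -2473479166/150098061 32672349931/750490305]
step 2: y = z − H·x̄ = [3585134872/750490305, 1219967023/750490305]
step 2: S = H·P̄·Hᵀ + R = [312897822514/750490305 -124214312639/750490305; -124214312639/750490305 77258407399/750490305]
step 2: K = P̄·Hᵀ·S⁻¹ = [1145048129924/11652105194973 -1378758980642/11652105194973; -286552055707/3884035064991 -1814147967707/3884035064991; -1037596363148/3884035064991 506726908115/3884035064991]
step 2: x' = x̄ + K·y = [-42640191365899/11652105194973, -9362907638959/3884035064991, 2520976626133/3884035064991]
step 2: P' = (I − K·H)·P̄ = [96828281530730/11652105194973 18619308927956/3884035064991 4043351358574/3884035064991; 18619308927956/3884035064991 4119444368614/1294678354997 823020449438/1294678354997; 4043351358574/3884035064991 823020449438/1294678354997 636075051428/1294678354997]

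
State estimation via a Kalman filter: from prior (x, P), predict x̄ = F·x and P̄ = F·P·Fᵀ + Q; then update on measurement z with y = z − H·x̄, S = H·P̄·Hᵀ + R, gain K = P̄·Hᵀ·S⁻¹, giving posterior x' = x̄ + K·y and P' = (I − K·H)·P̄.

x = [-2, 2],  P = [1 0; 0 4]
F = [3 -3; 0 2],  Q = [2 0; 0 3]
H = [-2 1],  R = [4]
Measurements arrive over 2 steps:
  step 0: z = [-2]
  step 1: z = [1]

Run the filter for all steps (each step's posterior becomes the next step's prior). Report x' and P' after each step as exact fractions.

step 0: x' = [-144/307, -782/307], P' = [505/307 538/307; 538/307 1344/307]
step 1: x' = [-14540/57153, 1759/19051], P' = [109397/57153 46294/19051; 46294/19051 113880/19051]

step 0: x̄ = F·x = [-12, 4]
step 0: P̄ = F·P·Fᵀ + Q = [47 -24; -24 19]
step 0: y = z − H·x̄ = [-30]
step 0: S = H·P̄·Hᵀ + R = [307]
step 0: K = P̄·Hᵀ·S⁻¹ = [-118/307; 67/307]
step 0: x' = x̄ + K·y = [-144/307, -782/307]
step 0: P' = (I − K·H)·P̄ = [505/307 538/307; 538/307 1344/307]
step 1: x̄ = F·x = [1914/307, -1564/307]
step 1: P̄ = F·P·Fᵀ + Q = [7571/307 -4836/307; -4836/307 6297/307]
step 1: y = z − H·x̄ = [5699/307]
step 1: S = H·P̄·Hᵀ + R = [57153/307]
step 1: K = P̄·Hᵀ·S⁻¹ = [-19978/57153; 5323/19051]
step 1: x' = x̄ + K·y = [-14540/57153, 1759/19051]
step 1: P' = (I − K·H)·P̄ = [109397/57153 46294/19051; 46294/19051 113880/19051]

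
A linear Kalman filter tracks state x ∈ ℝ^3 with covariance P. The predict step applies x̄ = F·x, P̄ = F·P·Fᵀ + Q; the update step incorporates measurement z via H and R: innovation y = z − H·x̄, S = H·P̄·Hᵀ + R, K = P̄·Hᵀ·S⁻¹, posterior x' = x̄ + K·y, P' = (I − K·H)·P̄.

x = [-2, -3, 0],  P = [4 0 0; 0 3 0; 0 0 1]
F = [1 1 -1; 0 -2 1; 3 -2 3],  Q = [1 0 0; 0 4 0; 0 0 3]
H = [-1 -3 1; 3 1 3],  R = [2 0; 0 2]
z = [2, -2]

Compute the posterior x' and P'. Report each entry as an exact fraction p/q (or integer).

x̄ = F·x = [-5, 6, 0]
P̄ = F·P·Fᵀ + Q = [9 -7 3; -7 17 15; 3 15 60]
y = z − H·x̄ = [15, 7]
S = H·P̄·Hᵀ + R = [86 52; 52 742]
K = P̄·Hᵀ·S⁻¹ = [4811/30554 857/30554; -11825/30554 2517/30554; -426/15277 4230/15277]
x' = x̄ + K·y = [-37303/15277, 11784/15277, 23220/15277]
P' = (I − K·H)·P̄ = [88984/15277 -54748/15277 -70449/15277; -54748/15277 36648/15277 43371/15277; -70449/15277 43371/15277 58812/15277]

x' = [-37303/15277, 11784/15277, 23220/15277]
P' = [88984/15277 -54748/15277 -70449/15277; -54748/15277 36648/15277 43371/15277; -70449/15277 43371/15277 58812/15277]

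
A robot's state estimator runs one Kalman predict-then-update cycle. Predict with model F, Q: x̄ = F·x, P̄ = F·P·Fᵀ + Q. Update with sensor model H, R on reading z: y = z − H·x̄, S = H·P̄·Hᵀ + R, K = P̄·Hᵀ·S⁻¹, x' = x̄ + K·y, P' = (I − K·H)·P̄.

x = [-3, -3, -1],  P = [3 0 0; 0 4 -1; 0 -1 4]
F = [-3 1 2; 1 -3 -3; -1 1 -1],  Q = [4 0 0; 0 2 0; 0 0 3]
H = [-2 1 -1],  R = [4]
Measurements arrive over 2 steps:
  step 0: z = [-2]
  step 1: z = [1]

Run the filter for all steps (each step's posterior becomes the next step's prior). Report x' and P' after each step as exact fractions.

step 0: x̄ = F·x = [4, 9, 1]
step 0: P̄ = F·P·Fᵀ + Q = [47 -36 4; -36 59 -3; 4 -3 16]
step 0: y = z − H·x̄ = [-2]
step 0: S = H·P̄·Hᵀ + R = [433]
step 0: K = P̄·Hᵀ·S⁻¹ = [-134/433; 134/433; -27/433]
step 0: x' = x̄ + K·y = [2000/433, 3629/433, 487/433]
step 0: P' = (I − K·H)·P̄ = [2395/433 2368/433 -1886/433; 2368/433 7591/433 2319/433; -1886/433 2319/433 6199/433]
step 1: x̄ = F·x = [-1397/433, -10348/433, 1142/433]
step 1: P̄ = F·P·Fᵀ + Q = [73374/433 -85089/433 -6661/433; -85089/433 166221/433 -871/433; -6661/433 -871/433 4338/433]
step 1: y = z − H·x̄ = [9129/433]
step 1: S = H·P̄·Hᵀ + R = [781241/433]
step 1: K = P̄·Hᵀ·S⁻¹ = [-225176/781241; 337270/781241; 8113/781241]
step 1: x' = x̄ + K·y = [-7267957/781241, -11559686/781241, 2231503/781241]
step 1: P' = (I − K·H)·P̄ = [15285326/781241 21870887/781241 -7799061/781241; 21870887/781241 37200017/781241 -7890837/781241; -7799061/781241 -7890837/781241 7674833/781241]

step 0: x' = [2000/433, 3629/433, 487/433], P' = [2395/433 2368/433 -1886/433; 2368/433 7591/433 2319/433; -1886/433 2319/433 6199/433]
step 1: x' = [-7267957/781241, -11559686/781241, 2231503/781241], P' = [15285326/781241 21870887/781241 -7799061/781241; 21870887/781241 37200017/781241 -7890837/781241; -7799061/781241 -7890837/781241 7674833/781241]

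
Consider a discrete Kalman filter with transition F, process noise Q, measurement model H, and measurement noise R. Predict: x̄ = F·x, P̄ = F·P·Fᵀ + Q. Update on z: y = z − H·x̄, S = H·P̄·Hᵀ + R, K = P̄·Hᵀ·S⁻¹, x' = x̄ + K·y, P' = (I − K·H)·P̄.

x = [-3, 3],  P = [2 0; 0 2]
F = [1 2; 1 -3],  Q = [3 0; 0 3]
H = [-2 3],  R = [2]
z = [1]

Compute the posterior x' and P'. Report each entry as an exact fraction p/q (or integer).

x' = [-1265/381, -745/381]
P' = [1817/381 1174/381; 1174/381 842/381]

x̄ = F·x = [3, -12]
P̄ = F·P·Fᵀ + Q = [13 -10; -10 23]
y = z − H·x̄ = [43]
S = H·P̄·Hᵀ + R = [381]
K = P̄·Hᵀ·S⁻¹ = [-56/381; 89/381]
x' = x̄ + K·y = [-1265/381, -745/381]
P' = (I − K·H)·P̄ = [1817/381 1174/381; 1174/381 842/381]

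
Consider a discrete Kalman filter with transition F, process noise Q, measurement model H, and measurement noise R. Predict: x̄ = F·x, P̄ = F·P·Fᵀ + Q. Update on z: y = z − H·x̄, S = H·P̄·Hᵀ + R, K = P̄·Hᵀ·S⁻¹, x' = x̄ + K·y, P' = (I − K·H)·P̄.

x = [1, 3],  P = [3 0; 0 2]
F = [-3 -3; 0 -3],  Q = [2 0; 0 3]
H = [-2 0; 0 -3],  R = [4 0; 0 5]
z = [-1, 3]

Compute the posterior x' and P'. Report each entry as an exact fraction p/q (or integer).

x̄ = F·x = [-12, -9]
P̄ = F·P·Fᵀ + Q = [47 18; 18 21]
y = z − H·x̄ = [-25, -24]
S = H·P̄·Hᵀ + R = [192 108; 108 194]
K = P̄·Hᵀ·S⁻¹ = [-3101/6396 -9/1066; -15/2132 -171/533]
x' = x̄ + K·y = [2069/6396, -2397/2132]
P' = (I − K·H)·P̄ = [3101/3198 15/1066; 15/1066 285/533]

x' = [2069/6396, -2397/2132]
P' = [3101/3198 15/1066; 15/1066 285/533]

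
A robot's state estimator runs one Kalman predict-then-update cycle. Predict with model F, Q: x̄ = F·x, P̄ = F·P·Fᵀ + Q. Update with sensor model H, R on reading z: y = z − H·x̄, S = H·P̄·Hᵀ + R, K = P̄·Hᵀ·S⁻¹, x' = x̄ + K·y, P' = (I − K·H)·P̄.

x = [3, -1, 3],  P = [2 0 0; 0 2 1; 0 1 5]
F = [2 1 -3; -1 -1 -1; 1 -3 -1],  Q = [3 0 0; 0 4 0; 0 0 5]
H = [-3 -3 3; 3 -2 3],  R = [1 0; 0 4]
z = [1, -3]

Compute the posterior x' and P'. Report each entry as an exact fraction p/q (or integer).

x̄ = F·x = [-4, -5, 3]
P̄ = F·P·Fᵀ + Q = [52 11 21; 11 15 13; 21 13 36]
y = z − H·x̄ = [-35, -10]
S = H·P̄·Hᵀ + R = [514 -282; -282 946]
K = P̄·Hᵀ·S⁻¹ = [-31821/203360 32863/203360; -2505/40672 1059/40672; 23283/203360 38111/203360]
x' = x̄ + K·y = [-5667/40672, -126275/40672, -117187/40672]
P' = (I − K·H)·P̄ = [91263/203360 -76861/40672 -303649/203360; -76861/40672 467907/40672 390211/40672; -303649/203360 390211/40672 1655167/203360]

x' = [-5667/40672, -126275/40672, -117187/40672]
P' = [91263/203360 -76861/40672 -303649/203360; -76861/40672 467907/40672 390211/40672; -303649/203360 390211/40672 1655167/203360]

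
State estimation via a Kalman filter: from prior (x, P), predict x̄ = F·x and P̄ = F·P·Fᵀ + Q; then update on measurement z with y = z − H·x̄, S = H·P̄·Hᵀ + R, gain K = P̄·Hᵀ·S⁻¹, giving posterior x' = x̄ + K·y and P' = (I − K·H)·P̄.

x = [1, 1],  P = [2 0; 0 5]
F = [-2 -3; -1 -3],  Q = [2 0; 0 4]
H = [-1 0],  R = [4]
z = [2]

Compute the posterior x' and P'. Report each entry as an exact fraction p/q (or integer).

x̄ = F·x = [-5, -4]
P̄ = F·P·Fᵀ + Q = [55 49; 49 51]
y = z − H·x̄ = [-3]
S = H·P̄·Hᵀ + R = [59]
K = P̄·Hᵀ·S⁻¹ = [-55/59; -49/59]
x' = x̄ + K·y = [-130/59, -89/59]
P' = (I − K·H)·P̄ = [220/59 196/59; 196/59 608/59]

x' = [-130/59, -89/59]
P' = [220/59 196/59; 196/59 608/59]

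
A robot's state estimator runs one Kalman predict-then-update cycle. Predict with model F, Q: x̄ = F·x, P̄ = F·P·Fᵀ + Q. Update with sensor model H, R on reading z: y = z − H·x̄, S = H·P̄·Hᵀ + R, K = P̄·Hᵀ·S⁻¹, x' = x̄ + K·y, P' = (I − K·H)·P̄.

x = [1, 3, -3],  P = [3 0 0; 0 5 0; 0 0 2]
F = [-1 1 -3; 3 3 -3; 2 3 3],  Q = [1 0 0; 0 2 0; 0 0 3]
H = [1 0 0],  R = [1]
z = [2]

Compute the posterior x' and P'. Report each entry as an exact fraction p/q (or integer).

x' = [65/28, 93/7, 137/28]
P' = [27/28 6/7 -9/28; 6/7 500/7 369/7; -9/28 369/7 2103/28]

x̄ = F·x = [11, 21, 2]
P̄ = F·P·Fᵀ + Q = [27 24 -9; 24 92 45; -9 45 78]
y = z − H·x̄ = [-9]
S = H·P̄·Hᵀ + R = [28]
K = P̄·Hᵀ·S⁻¹ = [27/28; 6/7; -9/28]
x' = x̄ + K·y = [65/28, 93/7, 137/28]
P' = (I − K·H)·P̄ = [27/28 6/7 -9/28; 6/7 500/7 369/7; -9/28 369/7 2103/28]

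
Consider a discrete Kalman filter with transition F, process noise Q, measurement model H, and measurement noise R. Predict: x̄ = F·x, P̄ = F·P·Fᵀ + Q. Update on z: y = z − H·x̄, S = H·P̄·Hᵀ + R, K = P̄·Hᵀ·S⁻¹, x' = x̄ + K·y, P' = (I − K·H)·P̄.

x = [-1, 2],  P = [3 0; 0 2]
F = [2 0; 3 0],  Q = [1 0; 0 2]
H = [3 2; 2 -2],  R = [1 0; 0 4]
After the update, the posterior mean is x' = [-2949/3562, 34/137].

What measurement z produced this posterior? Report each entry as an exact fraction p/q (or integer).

z = [-2, -3]

x̄ = F·x = [-2, -3]
P̄ = F·P·Fᵀ + Q = [13 18; 18 29]
S = H·P̄·Hᵀ + R = [450 -74; -74 28]
K = P̄·Hᵀ·S⁻¹ = [340/1781 525/3562; 29/137 -31/137]
x' − x̄ = [4175/3562, 445/137] = K·y
y = (KᵀK)⁻¹·Kᵀ·(x' − x̄) = [10, -5]
z = y + H·x̄ = [10, -5] + [-12, 2] = [-2, -3]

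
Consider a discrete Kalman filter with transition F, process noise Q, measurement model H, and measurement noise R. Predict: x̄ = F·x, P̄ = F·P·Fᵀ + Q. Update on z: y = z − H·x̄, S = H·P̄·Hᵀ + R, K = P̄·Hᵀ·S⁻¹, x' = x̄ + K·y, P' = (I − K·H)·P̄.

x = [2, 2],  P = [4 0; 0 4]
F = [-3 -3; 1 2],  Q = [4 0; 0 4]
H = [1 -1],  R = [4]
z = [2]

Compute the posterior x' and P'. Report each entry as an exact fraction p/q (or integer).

x̄ = F·x = [-12, 6]
P̄ = F·P·Fᵀ + Q = [76 -36; -36 24]
y = z − H·x̄ = [20]
S = H·P̄·Hᵀ + R = [176]
K = P̄·Hᵀ·S⁻¹ = [7/11; -15/44]
x' = x̄ + K·y = [8/11, -9/11]
P' = (I − K·H)·P̄ = [52/11 24/11; 24/11 39/11]

x' = [8/11, -9/11]
P' = [52/11 24/11; 24/11 39/11]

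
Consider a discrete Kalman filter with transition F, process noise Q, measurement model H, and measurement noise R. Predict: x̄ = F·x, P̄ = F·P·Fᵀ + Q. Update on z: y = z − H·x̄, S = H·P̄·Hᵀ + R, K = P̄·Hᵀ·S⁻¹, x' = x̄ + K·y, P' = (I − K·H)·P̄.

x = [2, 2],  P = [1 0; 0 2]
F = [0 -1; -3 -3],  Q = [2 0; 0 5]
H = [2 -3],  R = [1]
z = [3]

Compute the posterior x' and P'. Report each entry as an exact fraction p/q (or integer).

x̄ = F·x = [-2, -12]
P̄ = F·P·Fᵀ + Q = [4 6; 6 32]
y = z − H·x̄ = [-29]
S = H·P̄·Hᵀ + R = [233]
K = P̄·Hᵀ·S⁻¹ = [-10/233; -84/233]
x' = x̄ + K·y = [-176/233, -360/233]
P' = (I − K·H)·P̄ = [832/233 558/233; 558/233 400/233]

x' = [-176/233, -360/233]
P' = [832/233 558/233; 558/233 400/233]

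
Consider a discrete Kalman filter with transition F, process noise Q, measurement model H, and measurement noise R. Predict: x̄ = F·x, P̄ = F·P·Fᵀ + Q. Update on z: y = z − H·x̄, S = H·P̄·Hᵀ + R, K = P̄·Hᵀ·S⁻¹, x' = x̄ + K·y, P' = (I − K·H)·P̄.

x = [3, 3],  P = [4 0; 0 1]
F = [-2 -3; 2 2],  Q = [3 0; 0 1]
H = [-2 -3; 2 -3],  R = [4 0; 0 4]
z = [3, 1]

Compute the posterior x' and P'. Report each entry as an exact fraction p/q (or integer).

x' = [-1349/2175, -1282/2175]
P' = [992/2175 -44/2175; -44/2175 458/2175]

x̄ = F·x = [-15, 12]
P̄ = F·P·Fᵀ + Q = [28 -22; -22 21]
y = z − H·x̄ = [9, 67]
S = H·P̄·Hᵀ + R = [41 77; 77 569]
K = P̄·Hᵀ·S⁻¹ = [-463/2175 529/2175; -643/4350 -731/4350]
x' = x̄ + K·y = [-1349/2175, -1282/2175]
P' = (I − K·H)·P̄ = [992/2175 -44/2175; -44/2175 458/2175]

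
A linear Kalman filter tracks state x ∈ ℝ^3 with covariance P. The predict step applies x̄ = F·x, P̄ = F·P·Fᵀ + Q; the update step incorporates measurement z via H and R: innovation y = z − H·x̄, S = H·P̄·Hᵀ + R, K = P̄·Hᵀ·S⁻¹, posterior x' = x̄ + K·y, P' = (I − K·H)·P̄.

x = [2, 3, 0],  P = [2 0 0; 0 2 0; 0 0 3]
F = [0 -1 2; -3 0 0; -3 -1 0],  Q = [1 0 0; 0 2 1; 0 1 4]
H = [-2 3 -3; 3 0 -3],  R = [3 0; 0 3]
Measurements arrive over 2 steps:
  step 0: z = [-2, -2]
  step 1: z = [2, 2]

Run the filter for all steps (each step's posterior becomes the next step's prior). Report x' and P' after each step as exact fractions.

step 0: x̄ = F·x = [-3, -6, -9]
step 0: P̄ = F·P·Fᵀ + Q = [15 0 2; 0 20 19; 2 19 24]
step 0: y = z − H·x̄ = [-17, -20]
step 0: S = H·P̄·Hᵀ + R = [141 -51; -51 318]
step 0: K = P̄·Hᵀ·S⁻¹ = [-1051/4693 407/4693; -217/4693 -876/4693; -3136/14079 -3425/14079]
step 0: x' = x̄ + K·y = [-4352/4693, -6949/4693, -1633/4693]
step 0: P' = (I − K·H)·P̄ = [16686/4693 26352/4693 16279/4693; 26352/4693 44579/4693 27228/4693; 16279/4693 27228/4693 52262/14079]
step 1: x̄ = F·x = [3683/4693, 13056/4693, 20005/4693]
step 1: P̄ = F·P·Fᵀ + Q = [30128/14079 -18618/4693 -28495/4693; -18618/4693 159560/4693 233923/4693; -28495/4693 233923/4693 371637/4693]
step 1: y = z − H·x̄ = [37599/4693, 58352/4693]
step 1: S = H·P̄·Hᵀ + R = [1517654/14079 1097093/4693; 1097093/4693 3962106/4693]
step 1: K = P̄·Hᵀ·S⁻¹ = [-18968095/170627663 10231059/170627663; 20203197/170627663 -38221145/170627663; -20065188/170627663 -46138944/170627663]
step 1: x' = x̄ + K·y = [109150444/170627663, 161315687/170627663, -7100845/170627663]
step 1: P' = (I − K·H)·P̄ = [151667682/170627663 223580316/170627663 141436623/170627663; 223580316/170627663 431058202/170627663 261801461/170627663; 141436623/170627663 261801461/170627663 187575567/170627663]

step 0: x' = [-4352/4693, -6949/4693, -1633/4693], P' = [16686/4693 26352/4693 16279/4693; 26352/4693 44579/4693 27228/4693; 16279/4693 27228/4693 52262/14079]
step 1: x' = [109150444/170627663, 161315687/170627663, -7100845/170627663], P' = [151667682/170627663 223580316/170627663 141436623/170627663; 223580316/170627663 431058202/170627663 261801461/170627663; 141436623/170627663 261801461/170627663 187575567/170627663]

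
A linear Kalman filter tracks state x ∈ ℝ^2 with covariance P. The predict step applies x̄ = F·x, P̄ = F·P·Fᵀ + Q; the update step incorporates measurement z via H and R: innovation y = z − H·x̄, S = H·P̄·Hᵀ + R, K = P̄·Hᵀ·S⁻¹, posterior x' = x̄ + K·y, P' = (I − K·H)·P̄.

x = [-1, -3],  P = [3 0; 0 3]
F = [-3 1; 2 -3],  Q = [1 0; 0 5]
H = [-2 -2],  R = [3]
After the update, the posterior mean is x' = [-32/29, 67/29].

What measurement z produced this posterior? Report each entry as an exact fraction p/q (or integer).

z = [-2]

x̄ = F·x = [0, 7]
P̄ = F·P·Fᵀ + Q = [31 -27; -27 44]
S = H·P̄·Hᵀ + R = [87]
K = P̄·Hᵀ·S⁻¹ = [-8/87; -34/87]
x' − x̄ = [-32/29, -136/29] = K·y
y = (KᵀK)⁻¹·Kᵀ·(x' − x̄) = [12]
z = y + H·x̄ = [12] + [-14] = [-2]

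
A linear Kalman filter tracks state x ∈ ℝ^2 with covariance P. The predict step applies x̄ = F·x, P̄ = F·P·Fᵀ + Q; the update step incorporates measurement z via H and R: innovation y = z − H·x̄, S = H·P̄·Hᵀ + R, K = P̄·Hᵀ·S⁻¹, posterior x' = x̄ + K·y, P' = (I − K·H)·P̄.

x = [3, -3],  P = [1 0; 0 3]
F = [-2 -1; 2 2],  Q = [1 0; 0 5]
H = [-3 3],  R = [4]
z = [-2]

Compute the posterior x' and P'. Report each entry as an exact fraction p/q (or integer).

x̄ = F·x = [-3, 0]
P̄ = F·P·Fᵀ + Q = [8 -10; -10 21]
y = z − H·x̄ = [-11]
S = H·P̄·Hᵀ + R = [445]
K = P̄·Hᵀ·S⁻¹ = [-54/445; 93/445]
x' = x̄ + K·y = [-741/445, -1023/445]
P' = (I − K·H)·P̄ = [644/445 572/445; 572/445 696/445]

x' = [-741/445, -1023/445]
P' = [644/445 572/445; 572/445 696/445]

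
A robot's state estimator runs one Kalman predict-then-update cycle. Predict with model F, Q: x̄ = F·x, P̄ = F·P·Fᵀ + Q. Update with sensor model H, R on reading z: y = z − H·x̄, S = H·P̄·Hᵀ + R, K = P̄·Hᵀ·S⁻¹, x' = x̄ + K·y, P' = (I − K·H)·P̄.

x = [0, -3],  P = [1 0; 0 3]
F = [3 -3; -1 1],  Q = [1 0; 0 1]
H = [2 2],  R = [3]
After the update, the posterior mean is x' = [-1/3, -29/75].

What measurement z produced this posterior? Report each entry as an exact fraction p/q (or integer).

x̄ = F·x = [9, -3]
P̄ = F·P·Fᵀ + Q = [37 -12; -12 5]
S = H·P̄·Hᵀ + R = [75]
K = P̄·Hᵀ·S⁻¹ = [2/3; -14/75]
x' − x̄ = [-28/3, 196/75] = K·y
y = (KᵀK)⁻¹·Kᵀ·(x' − x̄) = [-14]
z = y + H·x̄ = [-14] + [12] = [-2]

z = [-2]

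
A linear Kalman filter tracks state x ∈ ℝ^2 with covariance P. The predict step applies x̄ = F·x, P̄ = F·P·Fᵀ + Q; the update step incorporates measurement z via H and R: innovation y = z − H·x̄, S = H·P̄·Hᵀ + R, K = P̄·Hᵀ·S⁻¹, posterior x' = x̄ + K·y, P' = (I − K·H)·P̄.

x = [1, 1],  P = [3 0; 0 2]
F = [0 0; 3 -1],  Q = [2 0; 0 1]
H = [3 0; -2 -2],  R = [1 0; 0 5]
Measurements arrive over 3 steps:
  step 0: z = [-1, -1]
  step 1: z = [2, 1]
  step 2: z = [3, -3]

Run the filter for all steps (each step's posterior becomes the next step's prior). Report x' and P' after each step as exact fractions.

step 0: x̄ = F·x = [0, 2]
step 0: P̄ = F·P·Fᵀ + Q = [2 0; 0 30]
step 0: y = z − H·x̄ = [-1, 3]
step 0: S = H·P̄·Hᵀ + R = [19 -12; -12 133]
step 0: K = P̄·Hᵀ·S⁻¹ = [750/2383 -4/2383; -720/2383 -1140/2383]
step 0: x' = x̄ + K·y = [-762/2383, 2066/2383]
step 0: P' = (I − K·H)·P̄ = [250/2383 -240/2383; -240/2383 3090/2383]
step 1: x̄ = F·x = [0, -4352/2383]
step 1: P̄ = F·P·Fᵀ + Q = [2 0; 0 9163/2383]
step 1: y = z − H·x̄ = [2, -6321/2383]
step 1: S = H·P̄·Hᵀ + R = [19 -12; -12 67631/2383]
step 1: K = P̄·Hᵀ·S⁻¹ = [291402/941837 -9532/941837; -219912/941837 -348194/941837]
step 1: x' = x̄ + K·y = [46776/72449, -95098/72449]
step 1: P' = (I − K·H)·P̄ = [97134/941837 -73304/941837; -73304/941837 943789/941837]
step 2: x̄ = F·x = [0, 235426/72449]
step 2: P̄ = F·P·Fᵀ + Q = [2 0; 0 3199656/941837]
step 2: y = z − H·x̄ = [3, 253505/72449]
step 2: S = H·P̄·Hᵀ + R = [19 -12; -12 25042505/941837]
step 2: K = P̄·Hᵀ·S⁻¹ = [105046854/340183067 -3767348/340183067; -76791744/340183067 -121586928/340183067]
step 2: x' = x̄ + K·y = [301958302/340183067, 449620966/340183067]
step 2: P' = (I − K·H)·P̄ = [35015618/340183067 -25597248/340183067; -25597248/340183067 329564568/340183067]

step 0: x' = [-762/2383, 2066/2383], P' = [250/2383 -240/2383; -240/2383 3090/2383]
step 1: x' = [46776/72449, -95098/72449], P' = [97134/941837 -73304/941837; -73304/941837 943789/941837]
step 2: x' = [301958302/340183067, 449620966/340183067], P' = [35015618/340183067 -25597248/340183067; -25597248/340183067 329564568/340183067]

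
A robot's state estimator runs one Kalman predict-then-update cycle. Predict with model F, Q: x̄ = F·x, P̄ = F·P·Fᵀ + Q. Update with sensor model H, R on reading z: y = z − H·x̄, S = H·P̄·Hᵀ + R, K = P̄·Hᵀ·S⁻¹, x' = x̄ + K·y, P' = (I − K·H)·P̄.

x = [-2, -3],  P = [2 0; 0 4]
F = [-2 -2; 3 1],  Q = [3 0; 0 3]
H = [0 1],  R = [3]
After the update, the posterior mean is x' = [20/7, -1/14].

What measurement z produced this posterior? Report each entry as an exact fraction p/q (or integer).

x̄ = F·x = [10, -9]
P̄ = F·P·Fᵀ + Q = [27 -20; -20 25]
S = H·P̄·Hᵀ + R = [28]
K = P̄·Hᵀ·S⁻¹ = [-5/7; 25/28]
x' − x̄ = [-50/7, 125/14] = K·y
y = (KᵀK)⁻¹·Kᵀ·(x' − x̄) = [10]
z = y + H·x̄ = [10] + [-9] = [1]

z = [1]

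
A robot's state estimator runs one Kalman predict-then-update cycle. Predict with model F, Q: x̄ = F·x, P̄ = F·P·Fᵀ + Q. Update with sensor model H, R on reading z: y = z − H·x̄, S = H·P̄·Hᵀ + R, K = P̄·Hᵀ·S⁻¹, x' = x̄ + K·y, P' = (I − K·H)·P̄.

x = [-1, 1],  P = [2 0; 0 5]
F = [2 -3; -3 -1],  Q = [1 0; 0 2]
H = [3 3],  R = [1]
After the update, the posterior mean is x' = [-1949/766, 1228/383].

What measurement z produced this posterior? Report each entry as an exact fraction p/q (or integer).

z = [2]

x̄ = F·x = [-5, 2]
P̄ = F·P·Fᵀ + Q = [54 3; 3 25]
S = H·P̄·Hᵀ + R = [766]
K = P̄·Hᵀ·S⁻¹ = [171/766; 42/383]
x' − x̄ = [1881/766, 462/383] = K·y
y = (KᵀK)⁻¹·Kᵀ·(x' − x̄) = [11]
z = y + H·x̄ = [11] + [-9] = [2]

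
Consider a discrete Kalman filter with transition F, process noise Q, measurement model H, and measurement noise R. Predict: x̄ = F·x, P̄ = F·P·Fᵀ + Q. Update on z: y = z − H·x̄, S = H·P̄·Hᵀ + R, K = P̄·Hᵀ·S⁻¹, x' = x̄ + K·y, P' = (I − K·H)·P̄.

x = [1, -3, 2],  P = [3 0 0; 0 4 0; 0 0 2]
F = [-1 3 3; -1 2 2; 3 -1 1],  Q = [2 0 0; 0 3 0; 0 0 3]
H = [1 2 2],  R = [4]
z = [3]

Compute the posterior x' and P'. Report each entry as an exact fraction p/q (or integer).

x̄ = F·x = [-4, -3, 8]
P̄ = F·P·Fᵀ + Q = [59 39 -15; 39 30 -13; -15 -13 36]
y = z − H·x̄ = [-3]
S = H·P̄·Hᵀ + R = [319]
K = P̄·Hᵀ·S⁻¹ = [107/319; 73/319; 31/319]
x' = x̄ + K·y = [-1597/319, -1176/319, 2459/319]
P' = (I − K·H)·P̄ = [7372/319 4630/319 -8102/319; 4630/319 4241/319 -6410/319; -8102/319 -6410/319 10523/319]

x' = [-1597/319, -1176/319, 2459/319]
P' = [7372/319 4630/319 -8102/319; 4630/319 4241/319 -6410/319; -8102/319 -6410/319 10523/319]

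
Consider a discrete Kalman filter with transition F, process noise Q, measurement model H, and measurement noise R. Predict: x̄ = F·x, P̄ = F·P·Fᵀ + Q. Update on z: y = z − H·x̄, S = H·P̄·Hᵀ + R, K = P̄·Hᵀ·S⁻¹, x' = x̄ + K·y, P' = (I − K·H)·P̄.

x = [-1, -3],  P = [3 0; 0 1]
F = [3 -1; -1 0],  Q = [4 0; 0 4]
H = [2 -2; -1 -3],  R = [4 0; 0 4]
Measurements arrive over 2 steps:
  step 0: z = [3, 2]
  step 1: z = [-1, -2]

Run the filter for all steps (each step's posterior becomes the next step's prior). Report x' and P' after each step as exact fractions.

step 0: x̄ = F·x = [0, 1]
step 0: P̄ = F·P·Fᵀ + Q = [32 -9; -9 7]
step 0: y = z − H·x̄ = [5, 5]
step 0: S = H·P̄·Hᵀ + R = [232 14; 14 45]
step 0: K = P̄·Hᵀ·S⁻¹ = [940/2561 -577/2561; -318/2561 -584/2561]
step 0: x' = x̄ + K·y = [1815/2561, -1949/2561]
step 0: P' = (I − K·H)·P̄ = [1987/2561 107/2561; 107/2561 743/2561]
step 1: x̄ = F·x = [7394/2561, -1815/2561]
step 1: P̄ = F·P·Fᵀ + Q = [28228/2561 -5854/2561; -5854/2561 12231/2561]
step 1: y = z − H·x̄ = [-20979/2561, -3173/2561]
step 1: S = H·P̄·Hᵀ + R = [218912/2561 40346/2561; 40346/2561 113427/2561]
step 1: K = P̄·Hᵀ·S⁻¹ = [796756/2265007 -496394/2265007; -279034/2265007 -516567/2265007]
step 1: x' = x̄ + K·y = [627636/2265007, 1320552/2265007]
step 1: P' = (I − K·H)·P̄ = [1691528/2265007 98016/2265007; 98016/2265007 656084/2265007]

step 0: x' = [1815/2561, -1949/2561], P' = [1987/2561 107/2561; 107/2561 743/2561]
step 1: x' = [627636/2265007, 1320552/2265007], P' = [1691528/2265007 98016/2265007; 98016/2265007 656084/2265007]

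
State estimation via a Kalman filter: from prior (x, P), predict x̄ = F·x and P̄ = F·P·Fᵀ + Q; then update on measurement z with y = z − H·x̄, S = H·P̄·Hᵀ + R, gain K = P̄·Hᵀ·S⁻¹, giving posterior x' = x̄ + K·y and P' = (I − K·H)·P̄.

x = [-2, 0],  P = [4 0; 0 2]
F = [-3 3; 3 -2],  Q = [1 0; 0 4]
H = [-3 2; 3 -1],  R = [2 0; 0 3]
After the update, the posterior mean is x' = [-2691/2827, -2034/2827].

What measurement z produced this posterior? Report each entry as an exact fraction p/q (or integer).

z = [1, -3]

x̄ = F·x = [6, -6]
P̄ = F·P·Fᵀ + Q = [55 -48; -48 48]
S = H·P̄·Hᵀ + R = [1265 -1023; -1023 834]
K = P̄·Hᵀ·S⁻¹ = [75/2827 74/257; 1248/2827 80/257]
x' − x̄ = [-19653/2827, 14928/2827] = K·y
y = (KᵀK)⁻¹·Kᵀ·(x' − x̄) = [31, -27]
z = y + H·x̄ = [31, -27] + [-30, 24] = [1, -3]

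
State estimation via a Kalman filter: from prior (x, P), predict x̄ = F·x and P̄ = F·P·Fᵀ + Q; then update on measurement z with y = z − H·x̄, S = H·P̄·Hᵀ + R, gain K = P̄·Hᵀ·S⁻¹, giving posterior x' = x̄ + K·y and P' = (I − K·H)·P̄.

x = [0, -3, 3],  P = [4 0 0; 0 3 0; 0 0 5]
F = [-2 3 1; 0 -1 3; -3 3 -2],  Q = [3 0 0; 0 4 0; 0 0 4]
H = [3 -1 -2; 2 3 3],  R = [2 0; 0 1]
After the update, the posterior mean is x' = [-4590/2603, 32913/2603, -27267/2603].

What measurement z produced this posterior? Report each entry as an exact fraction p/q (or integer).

x̄ = F·x = [-6, 12, -15]
P̄ = F·P·Fᵀ + Q = [51 6 41; 6 52 -39; 41 -39 87]
S = H·P̄·Hᵀ + R = [177 226; 226 1318]
K = P̄·Hᵀ·S⁻¹ = [15376/91105 28321/182210; 3319/13015 -131/26030; -4778/13015 3051/13015]
x' − x̄ = [11028/2603, 1677/2603, 11778/2603] = K·y
y = (KᵀK)⁻¹·Kᵀ·(x' − x̄) = [3, 24]
z = y + H·x̄ = [3, 24] + [0, -21] = [3, 3]

z = [3, 3]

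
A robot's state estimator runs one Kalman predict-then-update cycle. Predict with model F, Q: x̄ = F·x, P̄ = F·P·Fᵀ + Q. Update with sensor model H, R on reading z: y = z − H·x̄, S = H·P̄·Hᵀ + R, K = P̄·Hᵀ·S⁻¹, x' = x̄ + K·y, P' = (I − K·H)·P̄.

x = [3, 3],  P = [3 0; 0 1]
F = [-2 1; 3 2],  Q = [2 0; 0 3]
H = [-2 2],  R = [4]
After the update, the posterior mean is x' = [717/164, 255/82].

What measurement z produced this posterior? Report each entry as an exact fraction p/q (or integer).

x̄ = F·x = [-3, 15]
P̄ = F·P·Fᵀ + Q = [15 -16; -16 34]
S = H·P̄·Hᵀ + R = [328]
K = P̄·Hᵀ·S⁻¹ = [-31/164; 25/82]
x' − x̄ = [1209/164, -975/82] = K·y
y = (KᵀK)⁻¹·Kᵀ·(x' − x̄) = [-39]
z = y + H·x̄ = [-39] + [36] = [-3]

z = [-3]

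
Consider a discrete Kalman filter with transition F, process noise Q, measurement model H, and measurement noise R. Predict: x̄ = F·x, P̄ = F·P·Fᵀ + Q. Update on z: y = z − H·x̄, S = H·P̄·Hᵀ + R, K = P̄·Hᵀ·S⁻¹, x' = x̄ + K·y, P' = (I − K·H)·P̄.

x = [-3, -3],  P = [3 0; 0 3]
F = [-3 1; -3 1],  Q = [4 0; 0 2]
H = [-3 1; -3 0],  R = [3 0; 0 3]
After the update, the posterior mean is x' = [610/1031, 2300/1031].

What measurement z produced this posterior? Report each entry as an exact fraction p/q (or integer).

x̄ = F·x = [6, 6]
P̄ = F·P·Fᵀ + Q = [34 30; 30 32]
S = H·P̄·Hᵀ + R = [161 216; 216 309]
K = P̄·Hᵀ·S⁻¹ = [-72/1031 -290/1031; 506/1031 -654/1031]
x' − x̄ = [-5576/1031, -3886/1031] = K·y
y = (KᵀK)⁻¹·Kᵀ·(x' − x̄) = [13, 16]
z = y + H·x̄ = [13, 16] + [-12, -18] = [1, -2]

z = [1, -2]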